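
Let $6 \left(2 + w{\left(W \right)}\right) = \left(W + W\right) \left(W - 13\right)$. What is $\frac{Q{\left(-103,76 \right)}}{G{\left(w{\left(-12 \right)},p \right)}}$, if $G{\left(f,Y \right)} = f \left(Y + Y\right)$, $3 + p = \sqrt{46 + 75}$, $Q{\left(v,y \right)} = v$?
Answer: $- \frac{103}{1568} \approx -0.065689$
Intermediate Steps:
$w{\left(W \right)} = -2 + \frac{W \left(-13 + W\right)}{3}$ ($w{\left(W \right)} = -2 + \frac{\left(W + W\right) \left(W - 13\right)}{6} = -2 + \frac{2 W \left(-13 + W\right)}{6} = -2 + \frac{W \left(-13 + W\right)}{3}$)
$p = 8$ ($p = -3 + \sqrt{46 + 75} = -3 + \sqrt{121} = -3 + 11 = 8$)
$G{\left(f,Y \right)} = 2 Y f$ ($G{\left(f,Y \right)} = f 2 Y = 2 Y f$)
$\frac{Q{\left(-103,76 \right)}}{G{\left(w{\left(-12 \right)},p \right)}} = - \frac{103}{2 \cdot 8 \left(-2 - -52 + \frac{\left(-12\right)^{2}}{3}\right)} = - \frac{103}{2 \cdot 8 \left(-2 + 52 + \frac{1}{3} \cdot 144\right)} = - \frac{103}{2 \cdot 8 \left(-2 + 52 + 48\right)} = - \frac{103}{2 \cdot 8 \cdot 98} = - \frac{103}{1568}$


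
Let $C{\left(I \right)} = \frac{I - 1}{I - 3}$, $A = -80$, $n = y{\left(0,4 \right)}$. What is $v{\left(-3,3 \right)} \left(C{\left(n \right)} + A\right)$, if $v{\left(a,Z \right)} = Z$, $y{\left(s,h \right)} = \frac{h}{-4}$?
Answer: $- \frac{477}{2} \approx -238.5$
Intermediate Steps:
$y{\left(s,h \right)} = - \frac{h}{4}$ ($y{\left(s,h \right)} = h \left(- \frac{1}{4}\right) = - \frac{h}{4}$)
$n = -1$ ($n = \left(- \frac{1}{4}\right) 4 = -1$)
$C{\left(I \right)} = \frac{-1 + I}{-3 + I}$
$v{\left(-3,3 \right)} \left(C{\left(n \right)} + A\right) = 3 \left(\frac{-1 - 1}{-3 - 1} - 80\right) = 3 \left(\frac{1}{-4} \left(-2\right) - 80\right) = 3 \left(\left(- \frac{1}{4}\right) \left(-2\right) - 80\right) = 3 \left(\frac{1}{2} - 80\right) = 3 \left(- \frac{159}{2}\right) = - \frac{477}{2}$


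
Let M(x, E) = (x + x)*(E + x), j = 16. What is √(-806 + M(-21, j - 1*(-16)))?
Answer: 2*I*√317 ≈ 35.609*I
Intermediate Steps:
M(x, E) = 2*x*(E + x) (M(x, E) = (2*x)*(E + x) = 2*x*(E + x))
√(-806 + M(-21, j - 1*(-16))) = √(-806 + 2*(-21)*((16 - 1*(-16)) - 21)) = √(-806 + 2*(-21)*((16 + 16) - 21)) = √(-806 + 2*(-21)*(32 - 21)) = √(-806 + 2*(-21)*11) = √(-806 - 462) = √(-1268) = 2*I*√317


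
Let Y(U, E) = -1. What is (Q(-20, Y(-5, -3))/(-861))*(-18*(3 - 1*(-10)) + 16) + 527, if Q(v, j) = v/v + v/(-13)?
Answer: 1968635/3731 ≈ 527.64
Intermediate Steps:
Q(v, j) = 1 - v/13 (Q(v, j) = 1 + v*(-1/13) = 1 - v/13)
(Q(-20, Y(-5, -3))/(-861))*(-18*(3 - 1*(-10)) + 16) + 527 = ((1 - 1/13*(-20))/(-861))*(-18*(3 - 1*(-10)) + 16) + 527 = ((1 + 20/13)*(-1/861))*(-18*(3 + 10) + 16) + 527 = ((33/13)*(-1/861))*(-18*13 + 16) + 527 = -11*(-234 + 16)/3731 + 527 = -11/3731*(-218) + 527 = 2398/3731 + 527 = 1968635/3731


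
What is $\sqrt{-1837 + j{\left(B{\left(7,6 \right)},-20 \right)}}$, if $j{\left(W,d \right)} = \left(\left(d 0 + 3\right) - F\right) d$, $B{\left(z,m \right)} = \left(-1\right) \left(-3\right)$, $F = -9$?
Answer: $i \sqrt{2077} \approx 45.574 i$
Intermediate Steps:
$B{\left(z,m \right)} = 3$
$j{\left(W,d \right)} = 12 d$ ($j{\left(W,d \right)} = \left(\left(d 0 + 3\right) - -9\right) d = \left(\left(0 + 3\right) + 9\right) d = \left(3 + 9\right) d = 12 d$)
$\sqrt{-1837 + j{\left(B{\left(7,6 \right)},-20 \right)}} = \sqrt{-1837 + 12 \left(-20\right)} = \sqrt{-1837 - 240} = \sqrt{-2077} = i \sqrt{2077}$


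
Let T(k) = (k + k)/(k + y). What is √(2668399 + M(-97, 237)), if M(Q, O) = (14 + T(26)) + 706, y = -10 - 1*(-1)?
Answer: 15*√3428339/17 ≈ 1633.7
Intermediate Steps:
y = -9 (y = -10 + 1 = -9)
T(k) = 2*k/(-9 + k) (T(k) = (k + k)/(k - 9) = (2*k)/(-9 + k) = 2*k/(-9 + k))
M(Q, O) = 12292/17 (M(Q, O) = (14 + 2*26/(-9 + 26)) + 706 = (14 + 2*26/17) + 706 = (14 + 2*26*(1/17)) + 706 = (14 + 52/17) + 706 = 290/17 + 706 = 12292/17)
√(2668399 + M(-97, 237)) = √(2668399 + 12292/17) = √(45375075/17) = 15*√3428339/17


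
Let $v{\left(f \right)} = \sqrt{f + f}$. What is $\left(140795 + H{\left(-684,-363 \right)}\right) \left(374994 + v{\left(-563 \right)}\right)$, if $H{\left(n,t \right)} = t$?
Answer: $52661157408 + 140432 i \sqrt{1126} \approx 5.2661 \cdot 10^{10} + 4.7123 \cdot 10^{6} i$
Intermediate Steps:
$v{\left(f \right)} = \sqrt{2} \sqrt{f}$ ($v{\left(f \right)} = \sqrt{2 f} = \sqrt{2} \sqrt{f}$)
$\left(140795 + H{\left(-684,-363 \right)}\right) \left(374994 + v{\left(-563 \right)}\right) = \left(140795 - 363\right) \left(374994 + \sqrt{2} \sqrt{-563}\right) = 140432 \left(374994 + \sqrt{2} i \sqrt{563}\right) = 140432 \left(374994 + i \sqrt{1126}\right) = 52661157408 + 140432 i \sqrt{1126}$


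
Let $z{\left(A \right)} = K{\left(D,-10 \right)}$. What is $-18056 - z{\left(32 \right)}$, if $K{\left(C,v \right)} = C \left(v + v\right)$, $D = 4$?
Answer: $-17976$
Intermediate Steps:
$K{\left(C,v \right)} = 2 C v$ ($K{\left(C,v \right)} = C 2 v = 2 C v$)
$z{\left(A \right)} = -80$ ($z{\left(A \right)} = 2 \cdot 4 \left(-10\right) = -80$)
$-18056 - z{\left(32 \right)} = -18056 - -80 = -18056 + 80 = -17976$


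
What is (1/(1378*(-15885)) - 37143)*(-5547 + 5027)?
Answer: 3252171251164/168381 ≈ 1.9314e+7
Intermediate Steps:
(1/(1378*(-15885)) - 37143)*(-5547 + 5027) = ((1/1378)*(-1/15885) - 37143)*(-520) = (-1/21889530 - 37143)*(-520) = -813042812791/21889530*(-520) = 3252171251164/168381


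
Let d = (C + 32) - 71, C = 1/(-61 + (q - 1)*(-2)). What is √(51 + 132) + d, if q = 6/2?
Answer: -2536/65 + √183 ≈ -25.488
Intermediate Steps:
q = 3 (q = 6*(½) = 3)
C = -1/65 (C = 1/(-61 + (3 - 1)*(-2)) = 1/(-61 + 2*(-2)) = 1/(-61 - 4) = 1/(-65) = -1/65 ≈ -0.015385)
d = -2536/65 (d = (-1/65 + 32) - 71 = 2079/65 - 71 = -2536/65 ≈ -39.015)
√(51 + 132) + d = √(51 + 132) - 2536/65 = √183 - 2536/65 = -2536/65 + √183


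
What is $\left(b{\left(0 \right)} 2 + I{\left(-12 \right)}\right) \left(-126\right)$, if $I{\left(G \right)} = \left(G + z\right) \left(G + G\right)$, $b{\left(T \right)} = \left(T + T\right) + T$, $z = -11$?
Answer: $-69552$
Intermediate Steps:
$b{\left(T \right)} = 3 T$ ($b{\left(T \right)} = 2 T + T = 3 T$)
$I{\left(G \right)} = 2 G \left(-11 + G\right)$ ($I{\left(G \right)} = \left(G - 11\right) \left(G + G\right) = \left(-11 + G\right) 2 G = 2 G \left(-11 + G\right)$)
$\left(b{\left(0 \right)} 2 + I{\left(-12 \right)}\right) \left(-126\right) = \left(3 \cdot 0 \cdot 2 + 2 \left(-12\right) \left(-11 - 12\right)\right) \left(-126\right) = \left(0 \cdot 2 + 2 \left(-12\right) \left(-23\right)\right) \left(-126\right) = \left(0 + 552\right) \left(-126\right) = 552 \left(-126\right) = -69552$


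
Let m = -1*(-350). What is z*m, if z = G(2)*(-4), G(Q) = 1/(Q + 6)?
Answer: -175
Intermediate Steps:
G(Q) = 1/(6 + Q)
z = -½ (z = -4/(6 + 2) = -4/8 = (⅛)*(-4) = -½ ≈ -0.50000)
m = 350
z*m = -½*350 = -175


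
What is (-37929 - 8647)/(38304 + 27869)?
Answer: -46576/66173 ≈ -0.70385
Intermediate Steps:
(-37929 - 8647)/(38304 + 27869) = -46576/66173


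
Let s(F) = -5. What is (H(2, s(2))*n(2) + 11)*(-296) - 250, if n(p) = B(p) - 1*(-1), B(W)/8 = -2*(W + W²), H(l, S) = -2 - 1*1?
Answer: -87866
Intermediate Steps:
H(l, S) = -3 (H(l, S) = -2 - 1 = -3)
B(W) = -16*W - 16*W² (B(W) = 8*(-2*(W + W²)) = 8*(-2*W - 2*W²) = -16*W - 16*W²)
n(p) = 1 - 16*p*(1 + p) (n(p) = -16*p*(1 + p) - 1*(-1) = -16*p*(1 + p) + 1 = 1 - 16*p*(1 + p))
(H(2, s(2))*n(2) + 11)*(-296) - 250 = (-3*(1 - 16*2*(1 + 2)) + 11)*(-296) - 250 = (-3*(1 - 16*2*3) + 11)*(-296) - 250 = (-3*(1 - 96) + 11)*(-296) - 250 = (-3*(-95) + 11)*(-296) - 250 = (285 + 11)*(-296) - 250 = 296*(-296) - 250 = -87616 - 250 = -87866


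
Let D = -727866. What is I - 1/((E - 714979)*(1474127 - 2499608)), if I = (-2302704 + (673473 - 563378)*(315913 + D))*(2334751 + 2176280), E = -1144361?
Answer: -390121205245421462827485358861/1906717842540 ≈ -2.0460e+17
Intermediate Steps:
I = -204603532070444409 (I = (-2302704 + (673473 - 563378)*(315913 - 727866))*(2334751 + 2176280) = (-2302704 + 110095*(-411953))*4511031 = (-2302704 - 45353965535)*4511031 = -45356268239*4511031 = -204603532070444409)
I - 1/((E - 714979)*(1474127 - 2499608)) = -204603532070444409 - 1/((-1144361 - 714979)*(1474127 - 2499608)) = -204603532070444409 - 1/((-1859340*(-1025481))) = -204603532070444409 - 1/1906717842540 = -390121205245421462827485358861/1906717842540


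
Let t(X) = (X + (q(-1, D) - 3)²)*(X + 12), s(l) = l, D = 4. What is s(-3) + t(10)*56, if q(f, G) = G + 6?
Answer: 72685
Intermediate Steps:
q(f, G) = 6 + G
t(X) = (12 + X)*(49 + X) (t(X) = (X + ((6 + 4) - 3)²)*(X + 12) = (X + (10 - 3)²)*(12 + X) = (X + 7²)*(12 + X) = (X + 49)*(12 + X) = (49 + X)*(12 + X) = (12 + X)*(49 + X))
s(-3) + t(10)*56 = -3 + (588 + 10² + 61*10)*56 = -3 + (588 + 100 + 610)*56 = -3 + 1298*56 = -3 + 72688 = 72685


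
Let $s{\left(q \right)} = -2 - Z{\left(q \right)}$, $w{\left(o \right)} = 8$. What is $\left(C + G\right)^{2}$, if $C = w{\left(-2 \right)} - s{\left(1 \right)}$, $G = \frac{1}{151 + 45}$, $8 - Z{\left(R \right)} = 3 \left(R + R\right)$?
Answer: $\frac{5536609}{38416} \approx 144.12$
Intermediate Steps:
$Z{\left(R \right)} = 8 - 6 R$ ($Z{\left(R \right)} = 8 - 3 \left(R + R\right) = 8 - 3 \cdot 2 R = 8 - 6 R$)
$s{\left(q \right)} = -10 + 6 q$ ($s{\left(q \right)} = -2 - \left(8 - 6 q\right) = -2 + \left(-8 + 6 q\right) = -10 + 6 q$)
$G = \frac{1}{196} \approx 0.005102$
$C = 12$ ($C = 8 - \left(-10 + 6 \cdot 1\right) = 8 - \left(-10 + 6\right) = 8 - -4 = 8 + 4 = 12$)
$\left(C + G\right)^{2} = \left(12 + \frac{1}{196}\right)^{2} = \left(\frac{2353}{196}\right)^{2} = \frac{5536609}{38416}$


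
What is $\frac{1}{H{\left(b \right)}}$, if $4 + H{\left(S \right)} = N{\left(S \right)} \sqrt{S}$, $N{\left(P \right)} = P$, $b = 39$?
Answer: $\frac{4}{59303} + \frac{39 \sqrt{39}}{59303} \approx 0.0041744$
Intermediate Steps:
$H{\left(S \right)} = -4 + S^{\frac{3}{2}}$ ($H{\left(S \right)} = -4 + S \sqrt{S} = -4 + S^{\frac{3}{2}}$)
$\frac{1}{H{\left(b \right)}} = \frac{1}{-4 + 39^{\frac{3}{2}}} = \frac{1}{-4 + 39 \sqrt{39}}$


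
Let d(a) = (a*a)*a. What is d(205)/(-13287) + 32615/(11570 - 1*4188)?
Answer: -63163497245/98084634 ≈ -643.97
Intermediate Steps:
d(a) = a³ (d(a) = a²*a = a³)
d(205)/(-13287) + 32615/(11570 - 1*4188) = 205³/(-13287) + 32615/(11570 - 1*4188) = 8615125*(-1/13287) + 32615/(11570 - 4188) = -8615125/13287 + 32615/7382 = -63163497245/98084634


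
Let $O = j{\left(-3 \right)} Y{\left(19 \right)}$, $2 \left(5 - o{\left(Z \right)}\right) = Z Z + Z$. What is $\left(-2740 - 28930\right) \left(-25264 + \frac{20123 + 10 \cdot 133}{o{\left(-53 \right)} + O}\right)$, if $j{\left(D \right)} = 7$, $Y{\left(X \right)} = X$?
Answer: $\frac{99281690771}{124} \approx 8.0066 \cdot 10^{8}$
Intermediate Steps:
$o{\left(Z \right)} = 5 - \frac{Z}{2} - \frac{Z^{2}}{2}$ ($o{\left(Z \right)} = 5 - \frac{Z Z + Z}{2} = 5 - \frac{Z^{2} + Z}{2} = 5 - \frac{Z + Z^{2}}{2} = 5 - \left(\frac{Z}{2} + \frac{Z^{2}}{2}\right) = 5 - \frac{Z}{2} - \frac{Z^{2}}{2}$)
$O = 133$ ($O = 7 \cdot 19 = 133$)
$\left(-2740 - 28930\right) \left(-25264 + \frac{20123 + 10 \cdot 133}{o{\left(-53 \right)} + O}\right) = \left(-2740 - 28930\right) \left(-25264 + \frac{20123 + 10 \cdot 133}{\left(5 - - \frac{53}{2} - \frac{\left(-53\right)^{2}}{2}\right) + 133}\right) = - 31670 \left(-25264 + \frac{20123 + 1330}{\left(5 + \frac{53}{2} - \frac{2809}{2}\right) + 133}\right) = - 31670 \left(-25264 + \frac{21453}{\left(5 + \frac{53}{2} - \frac{2809}{2}\right) + 133}\right) = - 31670 \left(-25264 + \frac{21453}{-1373 + 133}\right) = - 31670 \left(-25264 + \frac{21453}{-1240}\right) = - 31670 \left(-25264 + 21453 \left(- \frac{1}{1240}\right)\right) = - 31670 \left(-25264 - \frac{21453}{1240}\right) = \left(-31670\right) \left(- \frac{31348813}{1240}\right) = \frac{99281690771}{124}$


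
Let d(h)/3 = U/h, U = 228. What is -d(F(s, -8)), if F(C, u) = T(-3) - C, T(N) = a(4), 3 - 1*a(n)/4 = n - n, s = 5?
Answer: -684/7 ≈ -97.714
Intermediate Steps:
a(n) = 12 (a(n) = 12 - 4*(n - n) = 12 - 4*0 = 12 + 0 = 12)
T(N) = 12
F(C, u) = 12 - C
d(h) = 684/h (d(h) = 3*(228/h) = 684/h)
-d(F(s, -8)) = -684/(12 - 1*5) = -684/(12 - 5) = -684/7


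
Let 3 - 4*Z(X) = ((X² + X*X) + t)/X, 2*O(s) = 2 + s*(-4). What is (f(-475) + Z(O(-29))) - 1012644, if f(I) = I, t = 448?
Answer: -239103317/236 ≈ -1.0132e+6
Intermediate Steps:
O(s) = 1 - 2*s (O(s) = (2 + s*(-4))/2 = (2 - 4*s)/2 = 1 - 2*s)
Z(X) = ¾ - (448 + 2*X²)/(4*X) (Z(X) = ¾ - ((X² + X*X) + 448)/(4*X) = ¾ - ((X² + X²) + 448)/(4*X) = ¾ - (2*X² + 448)/(4*X) = ¾ - (448 + 2*X²)/(4*X))
(f(-475) + Z(O(-29))) - 1012644 = (-475 + (¾ - 112/(1 - 2*(-29)) - (1 - 2*(-29))/2)) - 1012644 = (-475 + (¾ - 112/(1 + 58) - (1 + 58)/2)) - 1012644 = (-475 + (¾ - 112/59 - ½*59)) - 1012644 = (-475 + (¾ - 112*1/59 - 59/2)) - 1012644 = (-475 + (¾ - 112/59 - 59/2)) - 1012644 = (-475 - 7233/236) - 1012644 = -119333/236 - 1012644 = -239103317/236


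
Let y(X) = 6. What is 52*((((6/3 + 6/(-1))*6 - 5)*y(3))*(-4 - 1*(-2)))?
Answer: 18096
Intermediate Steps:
52*((((6/3 + 6/(-1))*6 - 5)*y(3))*(-4 - 1*(-2))) = 52*((((6/3 + 6/(-1))*6 - 5)*6)*(-4 - 1*(-2))) = 52*((((6*(⅓) + 6*(-1))*6 - 5)*6)*(-4 + 2)) = 52*((((2 - 6)*6 - 5)*6)*(-2)) = 52*(((-4*6 - 5)*6)*(-2)) = 52*(((-24 - 5)*6)*(-2)) = 52*(-29*6*(-2)) = 52*(-174*(-2)) = 52*348 = 18096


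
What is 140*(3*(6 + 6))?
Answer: 5040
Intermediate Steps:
140*(3*(6 + 6)) = 140*(3*12) = 140*36 = 5040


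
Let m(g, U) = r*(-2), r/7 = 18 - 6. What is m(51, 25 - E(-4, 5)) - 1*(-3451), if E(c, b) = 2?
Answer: 3283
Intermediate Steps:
r = 84 (r = 7*(18 - 6) = 7*12 = 84)
m(g, U) = -168 (m(g, U) = 84*(-2) = -168)
m(51, 25 - E(-4, 5)) - 1*(-3451) = -168 - 1*(-3451) = -168 + 3451 = 3283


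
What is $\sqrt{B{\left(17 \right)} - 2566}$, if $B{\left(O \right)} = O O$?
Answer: $3 i \sqrt{253} \approx 47.718 i$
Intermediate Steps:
$B{\left(O \right)} = O^{2}$
$\sqrt{B{\left(17 \right)} - 2566} = \sqrt{17^{2} - 2566} = \sqrt{289 - 2566} = \sqrt{-2277} = 3 i \sqrt{253}$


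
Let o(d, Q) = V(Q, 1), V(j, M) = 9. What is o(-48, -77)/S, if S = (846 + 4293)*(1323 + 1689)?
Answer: 1/1719852 ≈ 5.8145e-7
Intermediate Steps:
o(d, Q) = 9
S = 15478668 (S = 5139*3012 = 15478668)
o(-48, -77)/S = 9/15478668 = 9*(1/15478668) = 1/1719852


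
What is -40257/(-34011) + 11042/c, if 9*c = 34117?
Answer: 528154803/128928143 ≈ 4.0965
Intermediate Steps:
c = 34117/9 (c = (⅑)*34117 = 34117/9 ≈ 3790.8)
-40257/(-34011) + 11042/c = -40257/(-34011) + 11042/(34117/9) = -40257*(-1/34011) + 11042*(9/34117) = 4473/3779 + 99378/34117 = 528154803/128928143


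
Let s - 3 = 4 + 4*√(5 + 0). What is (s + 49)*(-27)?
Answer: -1512 - 108*√5 ≈ -1753.5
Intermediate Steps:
s = 7 + 4*√5 (s = 3 + (4 + 4*√(5 + 0)) = 3 + (4 + 4*√5) = 7 + 4*√5 ≈ 15.944)
(s + 49)*(-27) = ((7 + 4*√5) + 49)*(-27) = (56 + 4*√5)*(-27) = -1512 - 108*√5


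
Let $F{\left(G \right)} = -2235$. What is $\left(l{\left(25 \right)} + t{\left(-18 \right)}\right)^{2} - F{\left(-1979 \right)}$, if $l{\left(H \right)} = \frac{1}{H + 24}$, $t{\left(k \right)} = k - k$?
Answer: $\frac{5366236}{2401} \approx 2235.0$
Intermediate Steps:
$t{\left(k \right)} = 0$
$l{\left(H \right)} = \frac{1}{24 + H}$
$\left(l{\left(25 \right)} + t{\left(-18 \right)}\right)^{2} - F{\left(-1979 \right)} = \left(\frac{1}{24 + 25} + 0\right)^{2} - -2235 = \left(\frac{1}{49} + 0\right)^{2} + 2235 = \left(\frac{1}{49}\right)^{2} + 2235 = \frac{1}{2401} + 2235 = \frac{5366236}{2401}$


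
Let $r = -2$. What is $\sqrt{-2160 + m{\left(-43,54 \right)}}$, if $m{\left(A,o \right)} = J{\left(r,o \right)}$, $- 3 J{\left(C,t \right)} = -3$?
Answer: $i \sqrt{2159} \approx 46.465 i$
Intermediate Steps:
$J{\left(C,t \right)} = 1$ ($J{\left(C,t \right)} = \left(- \frac{1}{3}\right) \left(-3\right) = 1$)
$m{\left(A,o \right)} = 1$
$\sqrt{-2160 + m{\left(-43,54 \right)}} = \sqrt{-2160 + 1} = \sqrt{-2159} = i \sqrt{2159}$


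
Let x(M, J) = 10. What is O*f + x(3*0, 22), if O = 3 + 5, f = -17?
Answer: -126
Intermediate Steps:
O = 8
O*f + x(3*0, 22) = 8*(-17) + 10 = -136 + 10 = -126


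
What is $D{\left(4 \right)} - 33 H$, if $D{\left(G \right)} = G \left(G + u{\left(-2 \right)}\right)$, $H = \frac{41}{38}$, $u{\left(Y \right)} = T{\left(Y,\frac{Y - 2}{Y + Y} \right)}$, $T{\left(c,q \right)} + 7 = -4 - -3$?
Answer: $- \frac{1961}{38} \approx -51.605$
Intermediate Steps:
$T{\left(c,q \right)} = -8$ ($T{\left(c,q \right)} = -7 - 1 = -8$)
$u{\left(Y \right)} = -8$
$H = \frac{41}{38}$ ($H = 41 \cdot \frac{1}{38} = \frac{41}{38} \approx 1.0789$)
$D{\left(G \right)} = G \left(-8 + G\right)$ ($D{\left(G \right)} = G \left(G - 8\right) = G \left(-8 + G\right)$)
$D{\left(4 \right)} - 33 H = 4 \left(-8 + 4\right) - \frac{1353}{38} = 4 \left(-4\right) - \frac{1353}{38} = -16 - \frac{1353}{38} = - \frac{1961}{38}$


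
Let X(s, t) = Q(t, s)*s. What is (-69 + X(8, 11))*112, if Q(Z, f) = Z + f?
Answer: 9296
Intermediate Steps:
X(s, t) = s*(s + t) (X(s, t) = (t + s)*s = (s + t)*s = s*(s + t))
(-69 + X(8, 11))*112 = (-69 + 8*(8 + 11))*112 = (-69 + 8*19)*112 = (-69 + 152)*112 = 83*112 = 9296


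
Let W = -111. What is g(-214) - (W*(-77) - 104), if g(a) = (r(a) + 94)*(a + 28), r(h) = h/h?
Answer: -26113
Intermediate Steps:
r(h) = 1
g(a) = 2660 + 95*a (g(a) = (1 + 94)*(a + 28) = 95*(28 + a) = 2660 + 95*a)
g(-214) - (W*(-77) - 104) = (2660 + 95*(-214)) - (-111*(-77) - 104) = (2660 - 20330) - (8547 - 104) = -17670 - 1*8443 = -17670 - 8443 = -26113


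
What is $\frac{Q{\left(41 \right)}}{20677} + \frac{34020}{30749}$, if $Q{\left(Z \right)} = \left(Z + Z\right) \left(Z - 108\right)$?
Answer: $\frac{534496534}{635797073} \approx 0.84067$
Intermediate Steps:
$Q{\left(Z \right)} = 2 Z \left(-108 + Z\right)$
$\frac{Q{\left(41 \right)}}{20677} + \frac{34020}{30749} = \frac{2 \cdot 41 \left(-108 + 41\right)}{20677} + \frac{34020}{30749} = 2 \cdot 41 \left(-67\right) \frac{1}{20677} + 34020 \cdot \frac{1}{30749} = \left(-5494\right) \frac{1}{20677} + \frac{34020}{30749} = - \frac{5494}{20677} + \frac{34020}{30749} = \frac{534496534}{635797073}$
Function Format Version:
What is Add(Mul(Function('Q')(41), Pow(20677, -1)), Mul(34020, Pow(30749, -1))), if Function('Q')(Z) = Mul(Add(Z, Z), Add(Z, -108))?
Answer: Rational(534496534, 635797073) ≈ 0.84067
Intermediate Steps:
Function('Q')(Z) = Mul(2, Z, Add(-108, Z)) (Function('Q')(Z) = Mul(Mul(2, Z), Add(-108, Z)) = Mul(2, Z, Add(-108, Z)))
Add(Mul(Function('Q')(41), Pow(20677, -1)), Mul(34020, Pow(30749, -1))) = Add(Mul(Mul(2, 41, Add(-108, 41)), Pow(20677, -1)), Mul(34020, Pow(30749, -1))) = Add(Mul(Mul(2, 41, -67), Rational(1, 20677)), Mul(34020, Rational(1, 30749))) = Add(Mul(-5494, Rational(1, 20677)), Rational(34020, 30749)) = Add(Rational(-5494, 20677), Rational(34020, 30749)) = Rational(534496534, 635797073)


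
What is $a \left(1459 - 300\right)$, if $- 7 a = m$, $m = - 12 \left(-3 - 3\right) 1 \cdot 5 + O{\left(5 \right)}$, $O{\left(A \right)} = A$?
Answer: $- \frac{423035}{7} \approx -60434.0$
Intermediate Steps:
$m = 365$ ($m = - 12 \left(-3 - 3\right) 1 \cdot 5 + 5 = - 12 \left(-6\right) 1 \cdot 5 + 5 = - 12 \left(\left(-6\right) 5\right) + 5 = \left(-12\right) \left(-30\right) + 5 = 360 + 5 = 365$)
$a = - \frac{365}{7}$ ($a = \left(- \frac{1}{7}\right) 365 = - \frac{365}{7} \approx -52.143$)
$a \left(1459 - 300\right) = - \frac{365 \left(1459 - 300\right)}{7} = \left(- \frac{365}{7}\right) 1159 = - \frac{423035}{7}$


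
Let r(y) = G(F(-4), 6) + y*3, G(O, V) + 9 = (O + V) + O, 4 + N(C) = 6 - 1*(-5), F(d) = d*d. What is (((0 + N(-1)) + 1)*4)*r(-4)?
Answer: 544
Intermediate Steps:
F(d) = d**2
N(C) = 7 (N(C) = -4 + (6 - 1*(-5)) = -4 + (6 + 5) = -4 + 11 = 7)
G(O, V) = -9 + V + 2*O (G(O, V) = -9 + ((O + V) + O) = -9 + (V + 2*O) = -9 + V + 2*O)
r(y) = 29 + 3*y (r(y) = (-9 + 6 + 2*(-4)**2) + y*3 = (-9 + 6 + 2*16) + 3*y = (-9 + 6 + 32) + 3*y = 29 + 3*y)
(((0 + N(-1)) + 1)*4)*r(-4) = (((0 + 7) + 1)*4)*(29 + 3*(-4)) = ((7 + 1)*4)*(29 - 12) = (8*4)*17 = 32*17 = 544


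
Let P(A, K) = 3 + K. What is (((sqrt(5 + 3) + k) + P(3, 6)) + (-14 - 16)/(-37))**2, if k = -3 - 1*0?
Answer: 74456/1369 + 1008*sqrt(2)/37 ≈ 92.915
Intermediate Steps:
k = -3 (k = -3 + 0 = -3)
(((sqrt(5 + 3) + k) + P(3, 6)) + (-14 - 16)/(-37))**2 = (((sqrt(5 + 3) - 3) + (3 + 6)) + (-14 - 16)/(-37))**2 = (((sqrt(8) - 3) + 9) - 30*(-1/37))**2 = (((2*sqrt(2) - 3) + 9) + 30/37)**2 = (((-3 + 2*sqrt(2)) + 9) + 30/37)**2 = ((6 + 2*sqrt(2)) + 30/37)**2 = (252/37 + 2*sqrt(2))**2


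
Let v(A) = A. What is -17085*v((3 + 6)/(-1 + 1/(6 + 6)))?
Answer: 1845180/11 ≈ 1.6774e+5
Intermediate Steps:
-17085*v((3 + 6)/(-1 + 1/(6 + 6))) = -17085*(3 + 6)/(-1 + 1/(6 + 6)) = -153765/(-1 + 1/12) = -153765/(-11/12) = -153765*(-12)/11 = -17085*(-108/11) = 1845180/11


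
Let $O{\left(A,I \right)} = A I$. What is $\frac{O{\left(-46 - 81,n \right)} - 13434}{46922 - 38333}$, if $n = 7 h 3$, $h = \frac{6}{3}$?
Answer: $- \frac{6256}{2863} \approx -2.1851$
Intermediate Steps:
$h = 2$ ($h = 6 \cdot \frac{1}{3} = 2$)
$n = 42$ ($n = 7 \cdot 2 \cdot 3 = 14 \cdot 3 = 42$)
$\frac{O{\left(-46 - 81,n \right)} - 13434}{46922 - 38333} = \frac{\left(-46 - 81\right) 42 - 13434}{46922 - 38333} = \frac{\left(-127\right) 42 - 13434}{8589} = \left(-5334 - 13434\right) \frac{1}{8589} = \left(-18768\right) \frac{1}{8589} = - \frac{6256}{2863}$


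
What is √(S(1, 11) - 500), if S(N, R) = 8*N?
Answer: 2*I*√123 ≈ 22.181*I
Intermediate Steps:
√(S(1, 11) - 500) = √(8*1 - 500) = √(8 - 500) = √(-492) = 2*I*√123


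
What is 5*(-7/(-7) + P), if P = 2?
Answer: 15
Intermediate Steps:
5*(-7/(-7) + P) = 5*(-7/(-7) + 2) = 5*(-7*(-1/7) + 2) = 5*(1 + 2) = 5*3 = 15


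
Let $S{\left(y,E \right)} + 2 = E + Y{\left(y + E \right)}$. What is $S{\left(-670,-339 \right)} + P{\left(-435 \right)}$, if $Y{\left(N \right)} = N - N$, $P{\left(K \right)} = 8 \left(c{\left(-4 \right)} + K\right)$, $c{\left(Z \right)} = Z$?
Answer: $-3853$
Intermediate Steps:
$P{\left(K \right)} = -32 + 8 K$ ($P{\left(K \right)} = 8 \left(-4 + K\right) = -32 + 8 K$)
$Y{\left(N \right)} = 0$
$S{\left(y,E \right)} = -2 + E$ ($S{\left(y,E \right)} = -2 + \left(E + 0\right) = -2 + E$)
$S{\left(-670,-339 \right)} + P{\left(-435 \right)} = \left(-2 - 339\right) + \left(-32 + 8 \left(-435\right)\right) = -341 - 3512 = -3853$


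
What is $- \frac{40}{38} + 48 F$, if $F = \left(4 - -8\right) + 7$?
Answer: $\frac{17308}{19} \approx 910.95$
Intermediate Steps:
$F = 19$ ($F = \left(4 + 8\right) + 7 = 12 + 7 = 19$)
$- \frac{40}{38} + 48 F = - \frac{40}{38} + 48 \cdot 19 = \left(-40\right) \frac{1}{38} + 912 = - \frac{20}{19} + 912 = \frac{17308}{19}$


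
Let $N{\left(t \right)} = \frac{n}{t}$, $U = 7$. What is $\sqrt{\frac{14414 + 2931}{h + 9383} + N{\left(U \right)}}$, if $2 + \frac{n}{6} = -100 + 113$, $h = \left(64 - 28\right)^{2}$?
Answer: $\frac{\sqrt{61763096437}}{74753} \approx 3.3246$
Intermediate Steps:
$h = 1296$ ($h = 36^{2} = 1296$)
$n = 66$ ($n = -12 + 6 \left(-100 + 113\right) = -12 + 6 \cdot 13 = -12 + 78 = 66$)
$N{\left(t \right)} = \frac{66}{t}$
$\sqrt{\frac{14414 + 2931}{h + 9383} + N{\left(U \right)}} = \sqrt{\frac{14414 + 2931}{1296 + 9383} + \frac{66}{7}} = \sqrt{\frac{17345}{10679} + 66 \cdot \frac{1}{7}} = \sqrt{17345 \cdot \frac{1}{10679} + \frac{66}{7}} = \sqrt{\frac{17345}{10679} + \frac{66}{7}} = \sqrt{\frac{826229}{74753}} = \frac{\sqrt{61763096437}}{74753}$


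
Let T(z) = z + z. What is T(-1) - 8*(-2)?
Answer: 14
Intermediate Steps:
T(z) = 2*z
T(-1) - 8*(-2) = 2*(-1) - 8*(-2) = -2 + 16 = 14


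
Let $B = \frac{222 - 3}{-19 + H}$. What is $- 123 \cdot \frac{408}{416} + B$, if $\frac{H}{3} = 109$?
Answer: $- \frac{240087}{2002} \approx -119.92$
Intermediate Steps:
$H = 327$ ($H = 3 \cdot 109 = 327$)
$B = \frac{219}{308}$ ($B = \frac{222 - 3}{-19 + 327} = \frac{219}{308} \approx 0.71104$)
$- 123 \cdot \frac{408}{416} + B = - 123 \cdot \frac{408}{416} + \frac{219}{308} = - 123 \cdot 408 \cdot \frac{1}{416} + \frac{219}{308} = \left(-123\right) \frac{51}{52} + \frac{219}{308} = - \frac{6273}{52} + \frac{219}{308} = - \frac{240087}{2002}$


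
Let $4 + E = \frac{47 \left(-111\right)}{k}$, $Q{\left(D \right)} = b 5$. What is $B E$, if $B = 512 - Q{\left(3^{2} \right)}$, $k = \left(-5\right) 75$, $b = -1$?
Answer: $\frac{640563}{125} \approx 5124.5$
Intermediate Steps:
$Q{\left(D \right)} = -5$ ($Q{\left(D \right)} = \left(-1\right) 5 = -5$)
$k = -375$
$E = \frac{1239}{125}$ ($E = -4 + \frac{47 \left(-111\right)}{-375} = -4 - - \frac{1739}{125} = -4 + \frac{1739}{125} = \frac{1239}{125} \approx 9.912$)
$B = 517$ ($B = 512 - -5 = 512 + 5 = 517$)
$B E = 517 \cdot \frac{1239}{125} = \frac{640563}{125}$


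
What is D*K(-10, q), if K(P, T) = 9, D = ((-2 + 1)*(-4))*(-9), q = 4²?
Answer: -324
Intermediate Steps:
q = 16
D = -36 (D = -1*(-4)*(-9) = 4*(-9) = -36)
D*K(-10, q) = -36*9 = -324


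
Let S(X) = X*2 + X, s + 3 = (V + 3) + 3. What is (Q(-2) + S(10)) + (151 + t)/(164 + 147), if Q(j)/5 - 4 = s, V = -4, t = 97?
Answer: 14243/311 ≈ 45.797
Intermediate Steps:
s = -1 (s = -3 + ((-4 + 3) + 3) = -3 + (-1 + 3) = -3 + 2 = -1)
Q(j) = 15 (Q(j) = 20 + 5*(-1) = 20 - 5 = 15)
S(X) = 3*X (S(X) = 2*X + X = 3*X)
(Q(-2) + S(10)) + (151 + t)/(164 + 147) = (15 + 3*10) + (151 + 97)/(164 + 147) = (15 + 30) + 248/311 = 45 + 248*(1/311) = 45 + 248/311 = 14243/311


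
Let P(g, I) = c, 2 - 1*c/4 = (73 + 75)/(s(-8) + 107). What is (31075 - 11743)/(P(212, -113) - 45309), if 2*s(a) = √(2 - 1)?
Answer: -4156380/9740899 ≈ -0.42669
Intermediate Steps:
s(a) = ½ (s(a) = √(2 - 1)/2 = √1/2 = (½)*1 = ½)
c = 536/215 (c = 8 - 4*(73 + 75)/(½ + 107) = 8 - 592/215/2 = 8 - 592*2/215 = 8 - 4*296/215 = 8 - 1184/215 = 536/215 ≈ 2.4930)
P(g, I) = 536/215
(31075 - 11743)/(P(212, -113) - 45309) = (31075 - 11743)/(536/215 - 45309) = 19332/(-9740899/215) = 19332*(-215/9740899) = -4156380/9740899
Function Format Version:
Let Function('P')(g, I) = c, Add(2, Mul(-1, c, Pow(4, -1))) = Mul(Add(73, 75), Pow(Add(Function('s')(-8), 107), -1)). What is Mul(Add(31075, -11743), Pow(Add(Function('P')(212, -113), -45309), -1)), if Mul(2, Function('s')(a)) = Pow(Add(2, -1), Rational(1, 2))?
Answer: Rational(-4156380, 9740899) ≈ -0.42669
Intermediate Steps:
Function('s')(a) = Rational(1, 2) (Function('s')(a) = Mul(Rational(1, 2), Pow(Add(2, -1), Rational(1, 2))) = Mul(Rational(1, 2), Pow(1, Rational(1, 2))) = Mul(Rational(1, 2), 1) = Rational(1, 2))
c = Rational(536, 215) (c = Add(8, Mul(-4, Mul(Add(73, 75), Pow(Add(Rational(1, 2), 107), -1)))) = Add(8, Mul(-4, Mul(148, Pow(Rational(215, 2), -1)))) = Add(8, Mul(-4, Mul(148, Rational(2, 215)))) = Add(8, Mul(-4, Rational(296, 215))) = Add(8, Rational(-1184, 215)) = Rational(536, 215) ≈ 2.4930)
Function('P')(g, I) = Rational(536, 215)
Mul(Add(31075, -11743), Pow(Add(Function('P')(212, -113), -45309), -1)) = Mul(Add(31075, -11743), Pow(Add(Rational(536, 215), -45309), -1)) = Mul(19332, Pow(Rational(-9740899, 215), -1)) = Mul(19332, Rational(-215, 9740899)) = Rational(-4156380, 9740899)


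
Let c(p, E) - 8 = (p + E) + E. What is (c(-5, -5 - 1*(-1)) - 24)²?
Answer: 841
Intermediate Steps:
c(p, E) = 8 + p + 2*E (c(p, E) = 8 + ((p + E) + E) = 8 + ((E + p) + E) = 8 + (p + 2*E) = 8 + p + 2*E)
(c(-5, -5 - 1*(-1)) - 24)² = ((8 - 5 + 2*(-5 - 1*(-1))) - 24)² = ((8 - 5 + 2*(-5 + 1)) - 24)² = ((8 - 5 + 2*(-4)) - 24)² = ((8 - 5 - 8) - 24)² = (-5 - 24)² = (-29)² = 841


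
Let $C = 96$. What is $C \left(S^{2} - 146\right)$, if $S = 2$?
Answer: $-13632$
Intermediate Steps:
$C \left(S^{2} - 146\right) = 96 \left(2^{2} - 146\right) = 96 \left(4 - 146\right) = 96 \left(-142\right) = -13632$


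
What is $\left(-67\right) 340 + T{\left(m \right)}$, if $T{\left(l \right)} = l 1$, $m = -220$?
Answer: $-23000$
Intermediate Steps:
$T{\left(l \right)} = l$
$\left(-67\right) 340 + T{\left(m \right)} = \left(-67\right) 340 - 220 = -22780 - 220 = -23000$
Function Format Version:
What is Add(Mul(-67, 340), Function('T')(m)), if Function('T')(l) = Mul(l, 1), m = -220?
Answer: -23000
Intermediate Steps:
Function('T')(l) = l
Add(Mul(-67, 340), Function('T')(m)) = Add(Mul(-67, 340), -220) = Add(-22780, -220) = -23000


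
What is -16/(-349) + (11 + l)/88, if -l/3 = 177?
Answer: -22509/3839 ≈ -5.8632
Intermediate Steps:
l = -531 (l = -3*177 = -531)
-16/(-349) + (11 + l)/88 = -16/(-349) + (11 - 531)/88 = -16*(-1/349) - 520*1/88 = 16/349 - 65/11 = -22509/3839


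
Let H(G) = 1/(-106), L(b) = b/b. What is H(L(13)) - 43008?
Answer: -4558849/106 ≈ -43008.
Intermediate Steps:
L(b) = 1
H(G) = -1/106
H(L(13)) - 43008 = -1/106 - 43008 = -4558849/106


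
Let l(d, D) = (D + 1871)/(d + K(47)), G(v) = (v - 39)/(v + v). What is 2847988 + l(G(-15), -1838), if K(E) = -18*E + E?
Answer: 11352080003/3986 ≈ 2.8480e+6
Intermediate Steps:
K(E) = -17*E
G(v) = (-39 + v)/(2*v) (G(v) = (-39 + v)/((2*v)) = (-39 + v)*(1/(2*v)) = (-39 + v)/(2*v))
l(d, D) = (1871 + D)/(-799 + d) (l(d, D) = (D + 1871)/(d - 17*47) = (1871 + D)/(d - 799) = (1871 + D)/(-799 + d))
2847988 + l(G(-15), -1838) = 2847988 + (1871 - 1838)/(-799 + (½)*(-39 - 15)/(-15)) = 2847988 + 33/(-799 + (½)*(-1/15)*(-54)) = 2847988 + 33/(-799 + 9/5) = 2847988 + 33/(-3986/5) = 2847988 - 5/3986*33 = 2847988 - 165/3986 = 11352080003/3986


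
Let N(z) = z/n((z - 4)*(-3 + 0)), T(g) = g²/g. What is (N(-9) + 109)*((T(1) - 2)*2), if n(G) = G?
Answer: -2828/13 ≈ -217.54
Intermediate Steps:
T(g) = g
N(z) = z/(12 - 3*z) (N(z) = z/(((z - 4)*(-3 + 0))) = z/(((-4 + z)*(-3))) = z/(12 - 3*z))
(N(-9) + 109)*((T(1) - 2)*2) = (-1*(-9)/(-12 + 3*(-9)) + 109)*((1 - 2)*2) = (-1*(-9)/(-12 - 27) + 109)*(-1*2) = (-1*(-9)/(-39) + 109)*(-2) = (-1*(-9)*(-1/39) + 109)*(-2) = (-3/13 + 109)*(-2) = (1414/13)*(-2) = -2828/13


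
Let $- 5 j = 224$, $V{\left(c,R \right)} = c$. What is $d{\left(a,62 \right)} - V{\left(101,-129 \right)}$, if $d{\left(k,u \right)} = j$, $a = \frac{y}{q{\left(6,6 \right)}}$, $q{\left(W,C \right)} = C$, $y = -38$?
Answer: $- \frac{729}{5} \approx -145.8$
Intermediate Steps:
$j = - \frac{224}{5}$ ($j = \left(- \frac{1}{5}\right) 224 = - \frac{224}{5} \approx -44.8$)
$a = - \frac{19}{3}$ ($a = - \frac{38}{6} = \left(-38\right) \frac{1}{6} = - \frac{19}{3} \approx -6.3333$)
$d{\left(k,u \right)} = - \frac{224}{5}$
$d{\left(a,62 \right)} - V{\left(101,-129 \right)} = - \frac{224}{5} - 101 = - \frac{729}{5}$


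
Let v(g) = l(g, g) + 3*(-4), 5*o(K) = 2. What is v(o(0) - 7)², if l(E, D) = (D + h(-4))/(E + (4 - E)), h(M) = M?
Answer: 85849/400 ≈ 214.62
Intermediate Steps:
o(K) = ⅖ (o(K) = (⅕)*2 = ⅖)
l(E, D) = -1 + D/4 (l(E, D) = (D - 4)/(E + (4 - E)) = (-4 + D)/4 = (-4 + D)*(¼) = -1 + D/4)
v(g) = -13 + g/4 (v(g) = (-1 + g/4) + 3*(-4) = (-1 + g/4) - 12 = -13 + g/4)
v(o(0) - 7)² = (-13 + (⅖ - 7)/4)² = (-13 + (¼)*(-33/5))² = (-13 - 33/20)² = (-293/20)² = 85849/400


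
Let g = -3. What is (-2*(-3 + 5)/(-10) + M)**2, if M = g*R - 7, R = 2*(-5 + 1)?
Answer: 7569/25 ≈ 302.76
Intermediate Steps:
R = -8 (R = 2*(-4) = -8)
M = 17 (M = -3*(-8) - 7 = 24 - 7 = 17)
(-2*(-3 + 5)/(-10) + M)**2 = (-2*(-3 + 5)/(-10) + 17)**2 = (-2*2*(-1/10) + 17)**2 = (-4*(-1/10) + 17)**2 = (2/5 + 17)**2 = (87/5)**2 = 7569/25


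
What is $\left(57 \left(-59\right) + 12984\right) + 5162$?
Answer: $14783$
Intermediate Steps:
$\left(57 \left(-59\right) + 12984\right) + 5162 = \left(-3363 + 12984\right) + 5162 = 9621 + 5162 = 14783$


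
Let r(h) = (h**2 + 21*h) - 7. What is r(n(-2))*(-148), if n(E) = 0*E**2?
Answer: 1036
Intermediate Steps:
n(E) = 0
r(h) = -7 + h**2 + 21*h
r(n(-2))*(-148) = (-7 + 0**2 + 21*0)*(-148) = (-7 + 0 + 0)*(-148) = -7*(-148) = 1036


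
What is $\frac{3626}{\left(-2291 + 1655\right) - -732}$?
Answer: $\frac{1813}{48} \approx 37.771$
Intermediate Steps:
$\frac{3626}{\left(-2291 + 1655\right) - -732} = \frac{3626}{-636 + 732} = \frac{3626}{96} = 3626 \cdot \frac{1}{96} = \frac{1813}{48}$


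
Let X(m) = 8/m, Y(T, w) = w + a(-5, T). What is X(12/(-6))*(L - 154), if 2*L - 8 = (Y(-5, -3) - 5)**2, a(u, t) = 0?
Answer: 472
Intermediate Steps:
Y(T, w) = w (Y(T, w) = w + 0 = w)
L = 36 (L = 4 + (-3 - 5)**2/2 = 4 + (1/2)*(-8)**2 = 4 + (1/2)*64 = 4 + 32 = 36)
X(12/(-6))*(L - 154) = (8/((12/(-6))))*(36 - 154) = (8/((12*(-1/6))))*(-118) = (8/(-2))*(-118) = (8*(-1/2))*(-118) = -4*(-118) = 472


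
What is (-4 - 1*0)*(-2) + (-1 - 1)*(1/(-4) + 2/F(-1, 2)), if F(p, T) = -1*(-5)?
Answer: 77/10 ≈ 7.7000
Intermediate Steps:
F(p, T) = 5
(-4 - 1*0)*(-2) + (-1 - 1)*(1/(-4) + 2/F(-1, 2)) = (-4 - 1*0)*(-2) + (-1 - 1)*(1/(-4) + 2/5) = (-4 + 0)*(-2) - 2*(1*(-¼) + 2*(⅕)) = -4*(-2) - 2*(-¼ + ⅖) = 8 - 2*3/20 = 8 - 3/10 = 77/10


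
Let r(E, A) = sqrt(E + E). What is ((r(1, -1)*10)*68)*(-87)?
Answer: -59160*sqrt(2) ≈ -83665.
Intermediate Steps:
r(E, A) = sqrt(2)*sqrt(E) (r(E, A) = sqrt(2*E) = sqrt(2)*sqrt(E))
((r(1, -1)*10)*68)*(-87) = (((sqrt(2)*sqrt(1))*10)*68)*(-87) = (((sqrt(2)*1)*10)*68)*(-87) = ((sqrt(2)*10)*68)*(-87) = ((10*sqrt(2))*68)*(-87) = (680*sqrt(2))*(-87) = -59160*sqrt(2)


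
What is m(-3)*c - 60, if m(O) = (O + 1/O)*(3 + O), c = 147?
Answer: -60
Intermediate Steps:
m(O) = (3 + O)*(O + 1/O)
m(-3)*c - 60 = (1 + (-3)² + 3*(-3) + 3/(-3))*147 - 60 = (1 + 9 - 9 + 3*(-⅓))*147 - 60 = (1 + 9 - 9 - 1)*147 - 60 = 0*147 - 60 = 0 - 60 = -60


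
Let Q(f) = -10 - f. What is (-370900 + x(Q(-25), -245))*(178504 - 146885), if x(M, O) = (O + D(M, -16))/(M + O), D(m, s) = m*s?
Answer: -539461339557/46 ≈ -1.1727e+10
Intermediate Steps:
x(M, O) = (O - 16*M)/(M + O) (x(M, O) = (O + M*(-16))/(M + O) = (O - 16*M)/(M + O))
(-370900 + x(Q(-25), -245))*(178504 - 146885) = (-370900 + (-245 - 16*(-10 - 1*(-25)))/((-10 - 1*(-25)) - 245))*(178504 - 146885) = (-370900 + (-245 - 16*(-10 + 25))/((-10 + 25) - 245))*31619 = (-370900 + (-245 - 16*15)/(15 - 245))*31619 = (-370900 + (-245 - 240)/(-230))*31619 = (-370900 - 1/230*(-485))*31619 = (-370900 + 97/46)*31619 = -17061303/46*31619 = -539461339557/46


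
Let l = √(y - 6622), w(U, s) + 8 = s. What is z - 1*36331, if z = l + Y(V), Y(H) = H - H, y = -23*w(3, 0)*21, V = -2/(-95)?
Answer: -36331 + I*√2758 ≈ -36331.0 + 52.517*I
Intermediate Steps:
V = 2/95 (V = -2*(-1/95) = 2/95 ≈ 0.021053)
w(U, s) = -8 + s
y = 3864 (y = -23*(-8 + 0)*21 = -23*(-8)*21 = 184*21 = 3864)
Y(H) = 0
l = I*√2758 (l = √(3864 - 6622) = √(-2758) = I*√2758 ≈ 52.517*I)
z = I*√2758 (z = I*√2758 + 0 = I*√2758 ≈ 52.517*I)
z - 1*36331 = I*√2758 - 1*36331 = I*√2758 - 36331 = -36331 + I*√2758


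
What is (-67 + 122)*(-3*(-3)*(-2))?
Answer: -990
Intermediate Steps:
(-67 + 122)*(-3*(-3)*(-2)) = 55*(9*(-2)) = 55*(-18) = -990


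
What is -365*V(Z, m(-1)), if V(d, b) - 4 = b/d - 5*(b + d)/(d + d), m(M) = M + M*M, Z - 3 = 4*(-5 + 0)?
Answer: -1095/2 ≈ -547.50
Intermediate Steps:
Z = -17 (Z = 3 + 4*(-5 + 0) = 3 + 4*(-5) = 3 - 20 = -17)
m(M) = M + M**2
V(d, b) = 4 + b/d - 5*(b + d)/(2*d) (V(d, b) = 4 + (b/d - 5*(b + d)/(d + d)) = 4 + (b/d - 5*(b + d)/(2*d)) = 4 + b/d - 5*(b + d)/(2*d))
-365*V(Z, m(-1)) = -1095*(-17 - (-1)*(1 - 1))/(2*(-17)) = -1095*(-1)*(-17 - (-1)*0)/(2*17) = -1095*(-1)*(-17 - 1*0)/(2*17) = -1095*(-1)*(-17 + 0)/(2*17) = -1095*(-1)*(-17)/(2*17) = -365*3/2 = -1095/2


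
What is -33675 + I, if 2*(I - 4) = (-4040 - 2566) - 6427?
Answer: -80375/2 ≈ -40188.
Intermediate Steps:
I = -13025/2 (I = 4 + ((-4040 - 2566) - 6427)/2 = 4 + (-6606 - 6427)/2 = 4 + (½)*(-13033) = 4 - 13033/2 = -13025/2 ≈ -6512.5)
-33675 + I = -33675 - 13025/2 = -80375/2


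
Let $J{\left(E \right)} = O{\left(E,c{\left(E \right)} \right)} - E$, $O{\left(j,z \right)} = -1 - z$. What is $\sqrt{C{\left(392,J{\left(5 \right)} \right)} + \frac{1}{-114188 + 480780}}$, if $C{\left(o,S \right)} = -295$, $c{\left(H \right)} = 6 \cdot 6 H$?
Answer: $\frac{9 i \sqrt{477972602}}{11456} \approx 17.176 i$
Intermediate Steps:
$c{\left(H \right)} = 36 H$
$J{\left(E \right)} = -1 - 37 E$ ($J{\left(E \right)} = \left(-1 - 36 E\right) - E = -1 - 37 E$)
$\sqrt{C{\left(392,J{\left(5 \right)} \right)} + \frac{1}{-114188 + 480780}} = \sqrt{-295 + \frac{1}{-114188 + 480780}} = \sqrt{-295 + \frac{1}{366592}} = \sqrt{- \frac{108144639}{366592}} = \frac{9 i \sqrt{477972602}}{11456}$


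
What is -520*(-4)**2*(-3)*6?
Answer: 149760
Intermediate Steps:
-520*(-4)**2*(-3)*6 = -520*16*(-3)*6 = -(-24960)*6 = -520*(-288) = 149760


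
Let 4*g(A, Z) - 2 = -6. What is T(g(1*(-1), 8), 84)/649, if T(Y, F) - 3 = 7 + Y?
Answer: 9/649 ≈ 0.013867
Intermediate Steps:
g(A, Z) = -1 (g(A, Z) = ½ + (¼)*(-6) = ½ - 3/2 = -1)
T(Y, F) = 10 + Y (T(Y, F) = 3 + (7 + Y) = 10 + Y)
T(g(1*(-1), 8), 84)/649 = (10 - 1)/649 = 9*(1/649) = 9/649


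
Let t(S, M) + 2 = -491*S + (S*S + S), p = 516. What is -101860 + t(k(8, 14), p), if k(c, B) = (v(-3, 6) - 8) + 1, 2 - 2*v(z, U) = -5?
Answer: -400539/4 ≈ -1.0013e+5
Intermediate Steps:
v(z, U) = 7/2 (v(z, U) = 1 - ½*(-5) = 1 + 5/2 = 7/2)
k(c, B) = -7/2 (k(c, B) = (7/2 - 8) + 1 = -9/2 + 1 = -7/2)
t(S, M) = -2 + S² - 490*S (t(S, M) = -2 + (-491*S + (S*S + S)) = -2 + (-491*S + (S² + S)) = -2 + (-491*S + (S + S²)) = -2 + (S² - 490*S) = -2 + S² - 490*S)
-101860 + t(k(8, 14), p) = -101860 + (-2 + (-7/2)² - 490*(-7/2)) = -101860 + (-2 + 49/4 + 1715) = -101860 + 6901/4 = -400539/4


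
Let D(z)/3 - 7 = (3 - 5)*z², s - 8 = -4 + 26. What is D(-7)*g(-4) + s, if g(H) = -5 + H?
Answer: 2487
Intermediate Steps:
s = 30 (s = 8 + (-4 + 26) = 8 + 22 = 30)
D(z) = 21 - 6*z² (D(z) = 21 + 3*((3 - 5)*z²) = 21 + 3*(-2*z²) = 21 - 6*z²)
D(-7)*g(-4) + s = (21 - 6*(-7)²)*(-5 - 4) + 30 = (21 - 6*49)*(-9) + 30 = (21 - 294)*(-9) + 30 = -273*(-9) + 30 = 2457 + 30 = 2487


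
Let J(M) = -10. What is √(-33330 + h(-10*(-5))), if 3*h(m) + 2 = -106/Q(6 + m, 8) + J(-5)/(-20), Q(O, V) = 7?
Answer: I*√58803906/42 ≈ 182.58*I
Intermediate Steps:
h(m) = -233/42 (h(m) = -⅔ + (-106/7 - 10/(-20))/3 = -⅔ + (-106*⅐ - 10*(-1/20))/3 = -⅔ + (-106/7 + ½)/3 = -⅔ + (⅓)*(-205/14) = -⅔ - 205/42 = -233/42)
√(-33330 + h(-10*(-5))) = √(-33330 - 233/42) = √(-1400093/42) = I*√58803906/42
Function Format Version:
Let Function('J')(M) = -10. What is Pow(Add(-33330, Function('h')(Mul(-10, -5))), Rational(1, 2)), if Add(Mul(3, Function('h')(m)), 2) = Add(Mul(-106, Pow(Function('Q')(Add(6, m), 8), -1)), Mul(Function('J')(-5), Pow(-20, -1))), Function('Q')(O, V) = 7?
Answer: Mul(Rational(1, 42), I, Pow(58803906, Rational(1, 2))) ≈ Mul(182.58, I)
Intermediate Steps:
Function('h')(m) = Rational(-233, 42) (Function('h')(m) = Add(Rational(-2, 3), Mul(Rational(1, 3), Add(Mul(-106, Pow(7, -1)), Mul(-10, Pow(-20, -1))))) = Add(Rational(-2, 3), Mul(Rational(1, 3), Add(Mul(-106, Rational(1, 7)), Mul(-10, Rational(-1, 20))))) = Add(Rational(-2, 3), Mul(Rational(1, 3), Add(Rational(-106, 7), Rational(1, 2)))) = Add(Rational(-2, 3), Mul(Rational(1, 3), Rational(-205, 14))) = Add(Rational(-2, 3), Rational(-205, 42)) = Rational(-233, 42))
Pow(Add(-33330, Function('h')(Mul(-10, -5))), Rational(1, 2)) = Pow(Add(-33330, Rational(-233, 42)), Rational(1, 2)) = Pow(Rational(-1400093, 42), Rational(1, 2)) = Mul(Rational(1, 42), I, Pow(58803906, Rational(1, 2)))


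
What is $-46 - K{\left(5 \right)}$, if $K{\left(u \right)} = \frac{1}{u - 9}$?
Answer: $- \frac{183}{4} \approx -45.75$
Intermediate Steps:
$K{\left(u \right)} = \frac{1}{-9 + u}$
$-46 - K{\left(5 \right)} = -46 - \frac{1}{-9 + 5} = -46 - \frac{1}{-4} = -46 - - \frac{1}{4} = -46 + \frac{1}{4} = - \frac{183}{4}$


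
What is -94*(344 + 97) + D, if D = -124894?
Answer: -166348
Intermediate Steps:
-94*(344 + 97) + D = -94*(344 + 97) - 124894 = -94*441 - 124894 = -41454 - 124894 = -166348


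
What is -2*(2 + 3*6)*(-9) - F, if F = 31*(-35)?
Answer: 1445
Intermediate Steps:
F = -1085
-2*(2 + 3*6)*(-9) - F = -2*(2 + 3*6)*(-9) - 1*(-1085) = -2*(2 + 18)*(-9) + 1085 = -2*20*(-9) + 1085 = -40*(-9) + 1085 = 360 + 1085 = 1445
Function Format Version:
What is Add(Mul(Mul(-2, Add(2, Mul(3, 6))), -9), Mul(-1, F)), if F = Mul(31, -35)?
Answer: 1445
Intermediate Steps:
F = -1085
Add(Mul(Mul(-2, Add(2, Mul(3, 6))), -9), Mul(-1, F)) = Add(Mul(Mul(-2, Add(2, Mul(3, 6))), -9), Mul(-1, -1085)) = Add(Mul(Mul(-2, Add(2, 18)), -9), 1085) = Add(Mul(Mul(-2, 20), -9), 1085) = Add(Mul(-40, -9), 1085) = Add(360, 1085) = 1445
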